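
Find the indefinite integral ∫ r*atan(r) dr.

Use integration by parts with u = arctan(r), dv = r dr.
Then du = 1/(r**2 + 1) dr.

r**2*atan(r)/2 - r/2 + atan(r)/2 + C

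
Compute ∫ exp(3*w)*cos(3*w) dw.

exp(3*w)*sin(3*w)/6 + exp(3*w)*cos(3*w)/6 + C

Let I denote the integral. Integrate by parts with u = cos(3*w), dv = exp(3*w) dw, so v = exp(3*w)/3: I = exp(3*w)*cos(3*w)/3 + ∫ exp(3*w)*sin(3*w) dw.
Apply parts again with u = sin(3*w), dv = exp(3*w) dw: ∫ exp(3*w)*sin(3*w) dw = exp(3*w)*sin(3*w)/3 − I. Substituting back brings back I: I = exp(3*w)*sin(3*w)/3 + exp(3*w)*cos(3*w)/3 − I.
Solving for I: (1 + 1)·I equals the remaining terms, so I = (1/2)·(exp(3*w)*sin(3*w)/3 + exp(3*w)*cos(3*w)/3).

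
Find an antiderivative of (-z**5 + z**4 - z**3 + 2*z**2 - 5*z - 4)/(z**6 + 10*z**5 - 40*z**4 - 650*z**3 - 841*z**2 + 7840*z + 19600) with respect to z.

Factor the denominator: (z - 7)*(z - 4)*(z + 4)*(z + 5)**2*(z + 7).
Partial-fraction decomposition: -820/(77*(z + 7)) + 17725/(3888*(z + 5)) - 1973/(108*(z + 5)**2) + 58/(11*(z + 4)) + 103/(2673*(z - 4)) - 7345/(33264*(z - 7)).
Integrate each term; A/(z−a) gives A·log|z−a|; A/(z−a)² gives −A/(z−a).

-7345*log(z - 7)/33264 + 103*log(z - 4)/2673 + 58*log(z + 4)/11 + 17725*log(z + 5)/3888 - 820*log(z + 7)/77 + 1973/(108*z + 540) + C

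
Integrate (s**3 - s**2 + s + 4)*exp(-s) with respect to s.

(-s**3 - 2*s**2 - 5*s - 9)*exp(-s) + C

Use integration by parts with u = s**3 - s**2 + s + 4, dv = exp(-s) ds, so v = -exp(-s).
Apply parts 3 times (tabular method): alternate signs, differentiate u down to 0, integrate dv up.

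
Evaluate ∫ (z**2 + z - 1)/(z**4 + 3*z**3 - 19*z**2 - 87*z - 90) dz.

29*log(z - 5)/448 - log(z + 2)/7 + 5*log(z + 3)/64 - 5/(8*z + 24) + C

Factor the denominator: (z - 5)*(z + 2)*(z + 3)**2.
Partial-fraction decomposition: 5/(64*(z + 3)) + 5/(8*(z + 3)**2) - 1/(7*(z + 2)) + 29/(448*(z - 5)).
Integrate each term; A/(z−a) gives A·log|z−a|; A/(z−a)² gives −A/(z−a).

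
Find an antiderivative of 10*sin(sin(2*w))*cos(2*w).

Let u = sin(2*w), so du = (2*cos(2*w)) dw.
Rewriting, the integral becomes 5·∫ sin(u) du = 5·-cos(u).
Substituting back, u = sin(2*w).

-5*cos(sin(2*w)) + C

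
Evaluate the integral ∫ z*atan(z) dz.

z**2*atan(z)/2 - z/2 + atan(z)/2 + C

Use integration by parts with u = arctan(z), dv = z dz.
Then du = 1/(z**2 + 1) dz.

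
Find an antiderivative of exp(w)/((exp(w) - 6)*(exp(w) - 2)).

Let u = e^w, du = e^w dw.
The integral becomes ∫ du/((u-2)(u-6)); decompose into partial fractions.

log(exp(w) - 6)/4 - log(exp(w) - 2)/4 + C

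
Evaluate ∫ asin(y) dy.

Use integration by parts with u = arcsin(y), dv = dy.
Then du = 1/sqrt(-y**2 + 1) dy.

y*asin(y) + sqrt(-y**2 + 1) + C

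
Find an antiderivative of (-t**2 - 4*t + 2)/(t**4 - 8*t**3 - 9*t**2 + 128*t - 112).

-25*log(t - 7)/66 + 5*log(t - 4)/12 - log(t - 1)/30 - log(t + 4)/220 + C

Factor the denominator: (t - 7)*(t - 4)*(t - 1)*(t + 4).
Partial-fraction decomposition: -1/(220*(t + 4)) - 1/(30*(t - 1)) + 5/(12*(t - 4)) - 25/(66*(t - 7)).
Integrate each term: A/(t−a) contributes A·log|t−a|.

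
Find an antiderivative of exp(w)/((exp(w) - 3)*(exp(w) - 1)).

log(exp(w) - 3)/2 - log(exp(w) - 1)/2 + C

Let u = e^w, du = e^w dw.
The integral becomes ∫ du/((u-3)(u-1)); decompose into partial fractions.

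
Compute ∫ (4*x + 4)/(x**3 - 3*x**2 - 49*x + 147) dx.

4*log(x - 7)/7 - 2*log(x - 3)/5 - 6*log(x + 7)/35 + C

Factor the denominator: (x - 7)*(x - 3)*(x + 7).
Partial-fraction decomposition: -6/(35*(x + 7)) - 2/(5*(x - 3)) + 4/(7*(x - 7)).
Integrate each term: A/(x−a) contributes A·log|x−a|.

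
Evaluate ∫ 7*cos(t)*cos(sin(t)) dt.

Let u = sin(t), so du = (cos(t)) dt.
Rewriting, the integral becomes 7·∫ cos(u) du = 7·sin(u).
Substituting back, u = sin(t).

7*sin(sin(t)) + C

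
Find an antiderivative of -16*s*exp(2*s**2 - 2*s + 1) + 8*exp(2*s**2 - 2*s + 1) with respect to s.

-4*exp(2*s**2 - 2*s + 1) + C

Let u = 2*s**2 - 2*s + 1, so du = (4*s - 2) ds.
Rewriting, the integral becomes -4·∫ e^u du = -4·e^u.
Substituting back, u = 2*s**2 - 2*s + 1.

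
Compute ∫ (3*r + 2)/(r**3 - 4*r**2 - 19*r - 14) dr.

Factor the denominator: (r - 7)*(r + 1)*(r + 2).
Partial-fraction decomposition: -4/(9*(r + 2)) + 1/(8*(r + 1)) + 23/(72*(r - 7)).
Integrate each term: A/(r−a) contributes A·log|r−a|.

23*log(r - 7)/72 + log(r + 1)/8 - 4*log(r + 2)/9 + C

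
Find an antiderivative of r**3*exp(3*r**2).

Let u = r², du = 2r dr; rewrite as (1/2)∫ u^1·exp(3u) du.
Now integrate by parts 1 time.

(3*r**2 - 1)*exp(3*r**2)/18 + C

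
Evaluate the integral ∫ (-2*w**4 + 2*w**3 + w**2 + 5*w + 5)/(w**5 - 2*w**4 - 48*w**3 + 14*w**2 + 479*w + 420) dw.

-4027*log(w - 7)/2880 + 49*log(w - 4)/135 - 3*log(w + 1)/320 + 31*log(w + 3)/40 - 1495*log(w + 5)/864 + C

Factor the denominator: (w - 7)*(w - 4)*(w + 1)*(w + 3)*(w + 5).
Partial-fraction decomposition: -1495/(864*(w + 5)) + 31/(40*(w + 3)) - 3/(320*(w + 1)) + 49/(135*(w - 4)) - 4027/(2880*(w - 7)).
Integrate each term: A/(w−a) contributes A·log|w−a|.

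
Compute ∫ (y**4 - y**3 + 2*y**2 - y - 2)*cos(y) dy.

y**4*sin(y) - y**3*sin(y) + 4*y**3*cos(y) - 10*y**2*sin(y) - 3*y**2*cos(y) + 5*y*sin(y) - 20*y*cos(y) + 18*sin(y) + 5*cos(y) + C

Use integration by parts with u = y**4 - y**3 + 2*y**2 - y - 2, dv = cos(y) dy, so v = sin(y).
Apply parts 4 times (tabular method): alternate signs, differentiate u down to 0, integrate dv up.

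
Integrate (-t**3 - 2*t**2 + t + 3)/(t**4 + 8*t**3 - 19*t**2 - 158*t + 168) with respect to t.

Factor the denominator: (t - 4)*(t - 1)*(t + 6)*(t + 7).
Partial-fraction decomposition: -241/(88*(t + 7)) + 141/(70*(t + 6)) - 1/(168*(t - 1)) - 89/(330*(t - 4)).
Integrate each term: A/(t−a) contributes A·log|t−a|.

-89*log(t - 4)/330 - log(t - 1)/168 + 141*log(t + 6)/70 - 241*log(t + 7)/88 + C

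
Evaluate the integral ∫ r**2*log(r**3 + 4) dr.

r**3*log(r**3 + 4)/3 - r**3/3 + 4*log(r**3 + 4)/3 + C

Let u = r**3 + 4, so du = (3*r**2) dr.
The integral becomes (1/3)·∫ log(u) du; integrate by parts with u′=log(u), dv′=du.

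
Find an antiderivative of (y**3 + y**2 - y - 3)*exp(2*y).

Use integration by parts with u = y**3 + y**2 - y - 3, dv = exp(2*y) dy, so v = exp(2*y)/2.
Apply parts 3 times (tabular method): alternate signs, differentiate u down to 0, integrate dv up.

(4*y**3 - 2*y**2 - 2*y - 11)*exp(2*y)/8 + C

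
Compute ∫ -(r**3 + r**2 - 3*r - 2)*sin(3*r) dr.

Use integration by parts with u = r**3 + r**2 - 3*r - 2, dv = -sin(3*r) dr, so v = cos(3*r)/3.
Apply parts 3 times (tabular method): alternate signs, differentiate u down to 0, integrate dv up.

r**3*cos(3*r)/3 - r**2*sin(3*r)/3 + r**2*cos(3*r)/3 - 2*r*sin(3*r)/9 - 11*r*cos(3*r)/9 + 11*sin(3*r)/27 - 20*cos(3*r)/27 + C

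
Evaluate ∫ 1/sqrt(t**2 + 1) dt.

Substitute t = tan(θ), so dt = sec(θ)^2 dθ and the radical becomes sqrt(t**2 + 1) = sec(θ) by the Pythagorean identity.
Integrate the resulting trig expression in θ, then back-substitute tan(θ) = t, sec(θ) = sqrt(t**2 + 1) (absorbing any constant into C).

log(t + sqrt(t**2 + 1)) + C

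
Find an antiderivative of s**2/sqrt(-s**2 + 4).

Substitute s = 2·sin(θ), so ds = 2·cos(θ) dθ and the radical becomes sqrt(-s**2 + 4) = 2·cos(θ) by the Pythagorean identity.
Integrate the resulting trig expression in θ, then back-substitute θ = asin(s/2), sin(θ) = s/2, cos(θ) = sqrt(-s**2 + 4)/2 (absorbing any constant into C).

-s*sqrt(-s**2 + 4)/2 + 2*asin(s/2) + C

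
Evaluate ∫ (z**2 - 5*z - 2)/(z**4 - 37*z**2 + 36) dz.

log(z - 6)/105 + 3*log(z - 1)/35 + 2*log(z + 1)/35 - 16*log(z + 6)/105 + C

Factor the denominator: (z - 6)*(z - 1)*(z + 1)*(z + 6).
Partial-fraction decomposition: -16/(105*(z + 6)) + 2/(35*(z + 1)) + 3/(35*(z - 1)) + 1/(105*(z - 6)).
Integrate each term: A/(z−a) contributes A·log|z−a|.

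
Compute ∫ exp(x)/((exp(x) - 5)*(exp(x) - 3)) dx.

Let u = e^x, du = e^x dx.
The integral becomes ∫ du/((u-5)(u-3)); decompose into partial fractions.

log(exp(x) - 5)/2 - log(exp(x) - 3)/2 + C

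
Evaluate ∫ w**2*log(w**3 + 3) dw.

Let u = w**3 + 3, so du = (3*w**2) dw.
The integral becomes (1/3)·∫ log(u) du; integrate by parts with u′=log(u), dv′=du.

w**3*log(w**3 + 3)/3 - w**3/3 + log(w**3 + 3) + C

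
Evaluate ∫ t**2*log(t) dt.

t**3*log(t)/3 - t**3/9 + C

Use integration by parts with u = log(t), dv = t**2 dt.
Then du = 1/t dt and v = t**3/3.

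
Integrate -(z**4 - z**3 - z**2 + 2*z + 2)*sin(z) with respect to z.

z**4*cos(z) - 4*z**3*sin(z) - z**3*cos(z) + 3*z**2*sin(z) - 13*z**2*cos(z) + 26*z*sin(z) + 8*z*cos(z) - 8*sin(z) + 28*cos(z) + C

Use integration by parts with u = z**4 - z**3 - z**2 + 2*z + 2, dv = -sin(z) dz, so v = cos(z).
Apply parts 4 times (tabular method): alternate signs, differentiate u down to 0, integrate dv up.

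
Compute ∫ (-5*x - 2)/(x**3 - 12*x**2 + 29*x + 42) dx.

-37*log(x - 7)/8 + 32*log(x - 6)/7 + 3*log(x + 1)/56 + C

Factor the denominator: (x - 7)*(x - 6)*(x + 1).
Partial-fraction decomposition: 3/(56*(x + 1)) + 32/(7*(x - 6)) - 37/(8*(x - 7)).
Integrate each term: A/(x−a) contributes A·log|x−a|.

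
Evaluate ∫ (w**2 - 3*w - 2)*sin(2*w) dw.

-w**2*cos(2*w)/2 + w*sin(2*w)/2 + 3*w*cos(2*w)/2 - 3*sin(2*w)/4 + 5*cos(2*w)/4 + C

Use integration by parts with u = w**2 - 3*w - 2, dv = sin(2*w) dw, so v = -cos(2*w)/2.
Apply parts 2 times (tabular method): alternate signs, differentiate u down to 0, integrate dv up.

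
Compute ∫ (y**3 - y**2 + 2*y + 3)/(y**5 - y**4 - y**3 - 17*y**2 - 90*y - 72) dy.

59*log(y - 4)/750 + log(y + 1)/50 - log(y + 2)/6 + 17*log(y**2 + 9)/500 + 31*atan(y/3)/250 + C

Factor the denominator: (y - 4)*(y + 1)*(y + 2)*(y**2 + 9).
Partial-fraction decomposition: (17*y + 93)/(250*(y**2 + 9)) - 1/(6*(y + 2)) + 1/(50*(y + 1)) + 59/(750*(y - 4)).
Integrate each term; A/(y−a) gives A·log|y−a|; the (By+D)/(y²+p²) term gives a log and an atan.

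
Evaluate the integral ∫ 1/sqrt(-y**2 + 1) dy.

asin(y) + C

Substitute y = sin(θ), so dy = cos(θ) dθ and the radical becomes sqrt(-y**2 + 1) = cos(θ) by the Pythagorean identity.
Integrate the resulting trig expression in θ, then back-substitute θ = asin(y), sin(θ) = y, cos(θ) = sqrt(-y**2 + 1) (absorbing any constant into C).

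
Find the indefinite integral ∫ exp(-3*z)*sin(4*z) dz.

-3*exp(-3*z)*sin(4*z)/25 - 4*exp(-3*z)*cos(4*z)/25 + C

Let I denote the integral. Integrate by parts with u = sin(4*z), dv = exp(-3*z) dz, so v = -exp(-3*z)/3: I = -exp(-3*z)*sin(4*z)/3 + (4/3)·∫ exp(-3*z)*cos(4*z) dz.
Apply parts again with u = cos(4*z), dv = exp(-3*z) dz: ∫ exp(-3*z)*cos(4*z) dz = -exp(-3*z)*cos(4*z)/3 − (4/3)·I. Substituting back brings back I: I = -exp(-3*z)*sin(4*z)/3 - 4*exp(-3*z)*cos(4*z)/9 − (16/9)·I.
Solving for I: (1 + 16/9)·I equals the remaining terms, so I = (9/25)·(-exp(-3*z)*sin(4*z)/3 - 4*exp(-3*z)*cos(4*z)/9).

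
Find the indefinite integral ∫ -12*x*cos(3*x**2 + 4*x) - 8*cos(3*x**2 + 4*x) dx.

Let u = 3*x**2 + 4*x, so du = (6*x + 4) dx.
Rewriting, the integral becomes -2·∫ cos(u) du = -2·sin(u).
Substituting back, u = 3*x**2 + 4*x.

-2*sin(3*x**2 + 4*x) + C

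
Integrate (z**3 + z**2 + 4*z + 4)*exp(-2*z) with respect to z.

Use integration by parts with u = z**3 + z**2 + 4*z + 4, dv = exp(-2*z) dz, so v = -exp(-2*z)/2.
Apply parts 3 times (tabular method): alternate signs, differentiate u down to 0, integrate dv up.

(-4*z**3 - 10*z**2 - 26*z - 29)*exp(-2*z)/8 + C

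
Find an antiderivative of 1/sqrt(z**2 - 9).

log(z + sqrt(z**2 - 9)) + C

Substitute z = 3·sec(θ), so dz = 3·sec(θ)*tan(θ) dθ and the radical becomes sqrt(z**2 - 9) = 3·tan(θ) by the Pythagorean identity.
Integrate the resulting trig expression in θ, then back-substitute sec(θ) = z/3, tan(θ) = sqrt(z**2 - 9)/3 (absorbing any constant into C).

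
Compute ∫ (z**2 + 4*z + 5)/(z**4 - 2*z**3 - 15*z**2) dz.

-2*log(z)/9 + log(z - 5)/4 - log(z + 3)/36 + 1/(3*z) + C

Factor the denominator: z**2*(z - 5)*(z + 3).
Partial-fraction decomposition: -1/(36*(z + 3)) + 1/(4*(z - 5)) - 2/(9*z) - 1/(3*z**2).
Integrate each term; A/(z−a) gives A·log|z−a|; A/(z−a)² gives −A/(z−a).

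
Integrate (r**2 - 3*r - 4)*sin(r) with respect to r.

-r**2*cos(r) + 2*r*sin(r) + 3*r*cos(r) - 3*sin(r) + 6*cos(r) + C

Use integration by parts with u = r**2 - 3*r - 4, dv = sin(r) dr, so v = -cos(r).
Apply parts 2 times (tabular method): alternate signs, differentiate u down to 0, integrate dv up.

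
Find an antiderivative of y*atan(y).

y**2*atan(y)/2 - y/2 + atan(y)/2 + C

Use integration by parts with u = arctan(y), dv = y dy.
Then du = 1/(y**2 + 1) dy.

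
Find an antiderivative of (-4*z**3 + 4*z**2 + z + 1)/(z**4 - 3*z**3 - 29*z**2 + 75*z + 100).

-197*log(z - 5)/30 + 187*log(z - 4)/45 + log(z + 1)/15 - 149*log(z + 5)/90 + C

Factor the denominator: (z - 5)*(z - 4)*(z + 1)*(z + 5).
Partial-fraction decomposition: -149/(90*(z + 5)) + 1/(15*(z + 1)) + 187/(45*(z - 4)) - 197/(30*(z - 5)).
Integrate each term: A/(z−a) contributes A·log|z−a|.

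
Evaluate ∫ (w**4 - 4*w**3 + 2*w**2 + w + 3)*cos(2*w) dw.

w**4*sin(2*w)/2 - 2*w**3*sin(2*w) + w**3*cos(2*w) - w**2*sin(2*w)/2 - 3*w**2*cos(2*w) + 7*w*sin(2*w)/2 - w*cos(2*w)/2 + 7*sin(2*w)/4 + 7*cos(2*w)/4 + C

Use integration by parts with u = w**4 - 4*w**3 + 2*w**2 + w + 3, dv = cos(2*w) dw, so v = sin(2*w)/2.
Apply parts 4 times (tabular method): alternate signs, differentiate u down to 0, integrate dv up.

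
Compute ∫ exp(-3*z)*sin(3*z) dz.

-exp(-3*z)*sin(3*z)/6 - exp(-3*z)*cos(3*z)/6 + C

Let I denote the integral. Integrate by parts with u = sin(3*z), dv = exp(-3*z) dz, so v = -exp(-3*z)/3: I = -exp(-3*z)*sin(3*z)/3 + ∫ exp(-3*z)*cos(3*z) dz.
Apply parts again with u = cos(3*z), dv = exp(-3*z) dz: ∫ exp(-3*z)*cos(3*z) dz = -exp(-3*z)*cos(3*z)/3 − I. Substituting back brings back I: I = -exp(-3*z)*sin(3*z)/3 - exp(-3*z)*cos(3*z)/3 − I.
Solving for I: (1 + 1)·I equals the remaining terms, so I = (1/2)·(-exp(-3*z)*sin(3*z)/3 - exp(-3*z)*cos(3*z)/3).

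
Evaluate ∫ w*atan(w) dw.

Use integration by parts with u = arctan(w), dv = w dw.
Then du = 1/(w**2 + 1) dw.

w**2*atan(w)/2 - w/2 + atan(w)/2 + C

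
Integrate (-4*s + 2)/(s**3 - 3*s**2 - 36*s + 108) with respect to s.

Factor the denominator: (s - 6)*(s - 3)*(s + 6).
Partial-fraction decomposition: 13/(54*(s + 6)) + 10/(27*(s - 3)) - 11/(18*(s - 6)).
Integrate each term: A/(s−a) contributes A·log|s−a|.

-11*log(s - 6)/18 + 10*log(s - 3)/27 + 13*log(s + 6)/54 + C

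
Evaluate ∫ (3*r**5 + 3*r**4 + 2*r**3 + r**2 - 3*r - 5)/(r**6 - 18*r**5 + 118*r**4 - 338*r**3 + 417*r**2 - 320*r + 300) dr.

27661*log(r - 6)/148 - 4759*log(r - 5)/26 - 17*log(r - 2)/20 - 49*log(r**2 + 1)/9620 + atan(r)/2405 + 295/(2*r - 10) + C

Factor the denominator: (r - 6)*(r - 5)**2*(r - 2)*(r**2 + 1).
Partial-fraction decomposition: -(49*r - 2)/(4810*(r**2 + 1)) - 17/(20*(r - 2)) - 4759/(26*(r - 5)) - 295/(2*(r - 5)**2) + 27661/(148*(r - 6)).
Integrate each term; A/(r−a) gives A·log|r−a|; the (Br+D)/(r²+p²) term gives a log and an atan.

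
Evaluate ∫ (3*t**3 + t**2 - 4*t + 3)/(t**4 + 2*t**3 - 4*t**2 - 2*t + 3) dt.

Factor the denominator: (t - 1)**2*(t + 1)*(t + 3).
Partial-fraction decomposition: 57/(32*(t + 3)) + 5/(8*(t + 1)) + 19/(32*(t - 1)) + 3/(8*(t - 1)**2).
Integrate each term; A/(t−a) gives A·log|t−a|; A/(t−a)² gives −A/(t−a).

19*log(t - 1)/32 + 5*log(t + 1)/8 + 57*log(t + 3)/32 - 3/(8*t - 8) + C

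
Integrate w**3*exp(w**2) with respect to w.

(w**2 - 1)*exp(w**2)/2 + C

Let u = w², du = 2w dw; rewrite as (1/2)∫ u^1·exp(1u) du.
Now integrate by parts 1 time.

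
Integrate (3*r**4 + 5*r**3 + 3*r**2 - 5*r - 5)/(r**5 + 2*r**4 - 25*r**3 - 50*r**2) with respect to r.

Factor the denominator: r**2*(r - 5)*(r + 2)*(r + 5).
Partial-fraction decomposition: 269/(150*(r + 5)) - 25/(84*(r + 2)) + 509/(350*(r - 5)) + 1/(20*r) + 1/(10*r**2).
Integrate each term; A/(r−a) gives A·log|r−a|; A/(r−a)² gives −A/(r−a).

log(r)/20 + 509*log(r - 5)/350 - 25*log(r + 2)/84 + 269*log(r + 5)/150 - 1/(10*r) + C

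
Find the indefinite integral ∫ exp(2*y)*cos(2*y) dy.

Let I denote the integral. Integrate by parts with u = cos(2*y), dv = exp(2*y) dy, so v = exp(2*y)/2: I = exp(2*y)*cos(2*y)/2 + ∫ exp(2*y)*sin(2*y) dy.
Apply parts again with u = sin(2*y), dv = exp(2*y) dy: ∫ exp(2*y)*sin(2*y) dy = exp(2*y)*sin(2*y)/2 − I. Substituting back brings back I: I = exp(2*y)*sin(2*y)/2 + exp(2*y)*cos(2*y)/2 − I.
Solving for I: (1 + 1)·I equals the remaining terms, so I = (1/2)·(exp(2*y)*sin(2*y)/2 + exp(2*y)*cos(2*y)/2).

exp(2*y)*sin(2*y)/4 + exp(2*y)*cos(2*y)/4 + C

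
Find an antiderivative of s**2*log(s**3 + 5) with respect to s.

s**3*log(s**3 + 5)/3 - s**3/3 + 5*log(s**3 + 5)/3 + C

Let u = s**3 + 5, so du = (3*s**2) ds.
The integral becomes (1/3)·∫ log(u) du; integrate by parts with u′=log(u), dv′=du.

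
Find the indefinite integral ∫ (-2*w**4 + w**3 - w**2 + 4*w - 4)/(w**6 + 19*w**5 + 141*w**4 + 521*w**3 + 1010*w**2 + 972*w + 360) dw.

-3*log(w + 1)/10 - 175*log(w + 2)/18 + 107*log(w + 3)/6 - 178*log(w + 5)/9 + 359*log(w + 6)/30 - 14/(3*w + 6) + C

Factor the denominator: (w + 1)*(w + 2)**2*(w + 3)*(w + 5)*(w + 6).
Partial-fraction decomposition: 359/(30*(w + 6)) - 178/(9*(w + 5)) + 107/(6*(w + 3)) - 175/(18*(w + 2)) + 14/(3*(w + 2)**2) - 3/(10*(w + 1)).
Integrate each term; A/(w−a) gives A·log|w−a|; A/(w−a)² gives −A/(w−a).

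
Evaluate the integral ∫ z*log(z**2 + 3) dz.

z**2*log(z**2 + 3)/2 - z**2/2 + 3*log(z**2 + 3)/2 + C

Let u = z**2 + 3, so du = (2*z) dz.
The integral becomes (1/2)·∫ log(u) du; integrate by parts with u′=log(u), dv′=du.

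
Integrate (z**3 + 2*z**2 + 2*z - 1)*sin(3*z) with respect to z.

Use integration by parts with u = z**3 + 2*z**2 + 2*z - 1, dv = sin(3*z) dz, so v = -cos(3*z)/3.
Apply parts 3 times (tabular method): alternate signs, differentiate u down to 0, integrate dv up.

-z**3*cos(3*z)/3 + z**2*sin(3*z)/3 - 2*z**2*cos(3*z)/3 + 4*z*sin(3*z)/9 - 4*z*cos(3*z)/9 + 4*sin(3*z)/27 + 13*cos(3*z)/27 + C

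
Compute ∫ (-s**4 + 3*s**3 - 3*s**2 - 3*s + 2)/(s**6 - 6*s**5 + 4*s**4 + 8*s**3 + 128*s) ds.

Factor the denominator: s*(s - 4)**2*(s + 2)*(s**2 + 4).
Partial-fraction decomposition: -(2*s + 53)/(200*(s**2 + 4)) + 11/(144*(s + 2)) - 1181/(14400*(s - 4)) - 61/(240*(s - 4)**2) + 1/(64*s).
Integrate each term; A/(s−a) gives A·log|s−a|; the (Bs+D)/(s²+p²) term gives a log and an atan.

log(s)/64 - 1181*log(s - 4)/14400 + 11*log(s + 2)/144 - log(s**2 + 4)/200 - 53*atan(s/2)/400 + 61/(240*s - 960) + C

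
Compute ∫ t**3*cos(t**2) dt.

Let u = t², du = 2t dt; rewrite as (1/2)∫ u^1·cos(1u) du.
Now integrate by parts 1 time.

t**2*sin(t**2)/2 + cos(t**2)/2 + C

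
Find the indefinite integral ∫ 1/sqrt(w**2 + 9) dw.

Substitute w = 3·tan(θ), so dw = 3·sec(θ)^2 dθ and the radical becomes sqrt(w**2 + 9) = 3·sec(θ) by the Pythagorean identity.
Integrate the resulting trig expression in θ, then back-substitute tan(θ) = w/3, sec(θ) = sqrt(w**2 + 9)/3 (absorbing any constant into C).

log(w + sqrt(w**2 + 9)) + C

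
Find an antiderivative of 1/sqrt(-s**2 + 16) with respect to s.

asin(s/4) + C

Substitute s = 4·sin(θ), so ds = 4·cos(θ) dθ and the radical becomes sqrt(-s**2 + 16) = 4·cos(θ) by the Pythagorean identity.
Integrate the resulting trig expression in θ, then back-substitute θ = asin(s/4), sin(θ) = s/4, cos(θ) = sqrt(-s**2 + 16)/4 (absorbing any constant into C).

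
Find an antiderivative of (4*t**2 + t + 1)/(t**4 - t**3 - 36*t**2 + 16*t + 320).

106*log(t - 5)/81 - 69*log(t - 4)/64 - 1195*log(t + 4)/5184 - 61/(72*t + 288) + C

Factor the denominator: (t - 5)*(t - 4)*(t + 4)**2.
Partial-fraction decomposition: -1195/(5184*(t + 4)) + 61/(72*(t + 4)**2) - 69/(64*(t - 4)) + 106/(81*(t - 5)).
Integrate each term; A/(t−a) gives A·log|t−a|; A/(t−a)² gives −A/(t−a).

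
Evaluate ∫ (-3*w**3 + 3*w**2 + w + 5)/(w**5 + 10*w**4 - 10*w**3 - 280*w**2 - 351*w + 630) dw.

Factor the denominator: (w - 5)*(w - 1)*(w + 3)*(w + 6)*(w + 7).
Partial-fraction decomposition: 587/(192*(w + 7)) - 755/(231*(w + 6)) + 55/(192*(w + 3)) - 3/(448*(w - 1)) - 145/(2112*(w - 5)).
Integrate each term: A/(w−a) contributes A·log|w−a|.

-145*log(w - 5)/2112 - 3*log(w - 1)/448 + 55*log(w + 3)/192 - 755*log(w + 6)/231 + 587*log(w + 7)/192 + C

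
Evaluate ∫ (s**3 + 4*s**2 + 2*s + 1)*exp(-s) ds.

(-s**3 - 7*s**2 - 16*s - 17)*exp(-s) + C

Use integration by parts with u = s**3 + 4*s**2 + 2*s + 1, dv = exp(-s) ds, so v = -exp(-s).
Apply parts 3 times (tabular method): alternate signs, differentiate u down to 0, integrate dv up.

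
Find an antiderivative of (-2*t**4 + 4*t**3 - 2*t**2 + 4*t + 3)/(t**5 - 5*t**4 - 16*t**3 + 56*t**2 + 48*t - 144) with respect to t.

Factor the denominator: (t - 6)*(t - 2)**2*(t + 2)*(t + 3).
Partial-fraction decomposition: -33/(25*(t + 3)) + 77/(128*(t + 2)) + 103/(400*(t - 2)) - 3/(80*(t - 2)**2) - 197/(128*(t - 6)).
Integrate each term; A/(t−a) gives A·log|t−a|; A/(t−a)² gives −A/(t−a).

-197*log(t - 6)/128 + 103*log(t - 2)/400 + 77*log(t + 2)/128 - 33*log(t + 3)/25 + 3/(80*t - 160) + C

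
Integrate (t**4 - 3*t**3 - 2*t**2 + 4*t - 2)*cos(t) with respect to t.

t**4*sin(t) - 3*t**3*sin(t) + 4*t**3*cos(t) - 14*t**2*sin(t) - 9*t**2*cos(t) + 22*t*sin(t) - 28*t*cos(t) + 26*sin(t) + 22*cos(t) + C

Use integration by parts with u = t**4 - 3*t**3 - 2*t**2 + 4*t - 2, dv = cos(t) dt, so v = sin(t).
Apply parts 4 times (tabular method): alternate signs, differentiate u down to 0, integrate dv up.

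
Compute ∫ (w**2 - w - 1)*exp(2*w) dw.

(w**2 - 2*w)*exp(2*w)/2 + C

Use integration by parts with u = w**2 - w - 1, dv = exp(2*w) dw, so v = exp(2*w)/2.
Apply parts 2 times (tabular method): alternate signs, differentiate u down to 0, integrate dv up.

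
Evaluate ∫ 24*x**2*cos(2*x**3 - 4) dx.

Let u = 2*x**3 - 4, so du = (6*x**2) dx.
Rewriting, the integral becomes 4·∫ cos(u) du = 4·sin(u).
Substituting back, u = 2*x**3 - 4.

4*sin(2*x**3 - 4) + C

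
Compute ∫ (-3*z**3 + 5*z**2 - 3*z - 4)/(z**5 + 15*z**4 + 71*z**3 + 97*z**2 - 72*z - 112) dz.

Factor the denominator: (z - 1)*(z + 1)*(z + 4)**2*(z + 7).
Partial-fraction decomposition: 1291/(432*(z + 7)) - 131/(45*(z + 4)) + 56/(9*(z + 4)**2) - 7/(108*(z + 1)) - 1/(80*(z - 1)).
Integrate each term; A/(z−a) gives A·log|z−a|; A/(z−a)² gives −A/(z−a).

-log(z - 1)/80 - 7*log(z + 1)/108 - 131*log(z + 4)/45 + 1291*log(z + 7)/432 - 56/(9*z + 36) + C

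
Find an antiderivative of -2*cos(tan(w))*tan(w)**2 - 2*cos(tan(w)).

Let u = tan(w), so du = (tan(w)**2 + 1) dw.
Rewriting, the integral becomes -2·∫ cos(u) du = -2·sin(u).
Substituting back, u = tan(w).

-2*sin(tan(w)) + C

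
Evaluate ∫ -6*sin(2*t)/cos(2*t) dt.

Let u = cos(2*t), so du = (-2*sin(2*t)) dt.
Rewriting, the integral becomes 3·∫ 1/u du = 3·log(u).
Substituting back, u = cos(2*t).

3*log(cos(2*t)) + C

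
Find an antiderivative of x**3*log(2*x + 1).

x**4*log(2*x + 1)/4 - x**4/16 + x**3/24 - x**2/32 + x/32 - log(2*x + 1)/64 + C

Use integration by parts with u = log(2*x + 1), dv = x**3 dx.
Then du = 2/(2*x + 1) dx and v = x**4/4.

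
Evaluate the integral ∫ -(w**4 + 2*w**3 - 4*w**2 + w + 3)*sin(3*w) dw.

Use integration by parts with u = w**4 + 2*w**3 - 4*w**2 + w + 3, dv = -sin(3*w) dw, so v = cos(3*w)/3.
Apply parts 4 times (tabular method): alternate signs, differentiate u down to 0, integrate dv up.

w**4*cos(3*w)/3 - 4*w**3*sin(3*w)/9 + 2*w**3*cos(3*w)/3 - 2*w**2*sin(3*w)/3 - 16*w**2*cos(3*w)/9 + 32*w*sin(3*w)/27 - w*cos(3*w)/9 + sin(3*w)/27 + 113*cos(3*w)/81 + C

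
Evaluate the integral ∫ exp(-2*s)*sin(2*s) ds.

-exp(-2*s)*sin(2*s)/4 - exp(-2*s)*cos(2*s)/4 + C

Let I denote the integral. Integrate by parts with u = sin(2*s), dv = exp(-2*s) ds, so v = -exp(-2*s)/2: I = -exp(-2*s)*sin(2*s)/2 + ∫ exp(-2*s)*cos(2*s) ds.
Apply parts again with u = cos(2*s), dv = exp(-2*s) ds: ∫ exp(-2*s)*cos(2*s) ds = -exp(-2*s)*cos(2*s)/2 − I. Substituting back brings back I: I = -exp(-2*s)*sin(2*s)/2 - exp(-2*s)*cos(2*s)/2 − I.
Solving for I: (1 + 1)·I equals the remaining terms, so I = (1/2)·(-exp(-2*s)*sin(2*s)/2 - exp(-2*s)*cos(2*s)/2).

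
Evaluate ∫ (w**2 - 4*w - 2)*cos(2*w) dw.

w**2*sin(2*w)/2 - 2*w*sin(2*w) + w*cos(2*w)/2 - 5*sin(2*w)/4 - cos(2*w) + C

Use integration by parts with u = w**2 - 4*w - 2, dv = cos(2*w) dw, so v = sin(2*w)/2.
Apply parts 2 times (tabular method): alternate signs, differentiate u down to 0, integrate dv up.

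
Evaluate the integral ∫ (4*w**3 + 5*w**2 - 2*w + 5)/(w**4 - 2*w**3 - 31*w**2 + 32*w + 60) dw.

1037*log(w - 6)/308 - 53*log(w - 2)/84 + 2*log(w + 1)/21 + 90*log(w + 5)/77 + C

Factor the denominator: (w - 6)*(w - 2)*(w + 1)*(w + 5).
Partial-fraction decomposition: 90/(77*(w + 5)) + 2/(21*(w + 1)) - 53/(84*(w - 2)) + 1037/(308*(w - 6)).
Integrate each term: A/(w−a) contributes A·log|w−a|.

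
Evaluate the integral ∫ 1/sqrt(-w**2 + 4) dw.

asin(w/2) + C

Substitute w = 2·sin(θ), so dw = 2·cos(θ) dθ and the radical becomes sqrt(-w**2 + 4) = 2·cos(θ) by the Pythagorean identity.
Integrate the resulting trig expression in θ, then back-substitute θ = asin(w/2), sin(θ) = w/2, cos(θ) = sqrt(-w**2 + 4)/2 (absorbing any constant into C).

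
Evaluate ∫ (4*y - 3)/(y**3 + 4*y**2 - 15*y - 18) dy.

Factor the denominator: (y - 3)*(y + 1)*(y + 6).
Partial-fraction decomposition: -3/(5*(y + 6)) + 7/(20*(y + 1)) + 1/(4*(y - 3)).
Integrate each term: A/(y−a) contributes A·log|y−a|.

log(y - 3)/4 + 7*log(y + 1)/20 - 3*log(y + 6)/5 + C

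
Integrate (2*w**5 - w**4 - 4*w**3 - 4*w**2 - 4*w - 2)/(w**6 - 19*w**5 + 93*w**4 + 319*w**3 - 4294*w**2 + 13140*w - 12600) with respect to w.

Factor the denominator: (w - 7)*(w - 6)*(w - 5)**2*(w - 2)*(w + 6).
Partial-fraction decomposition: 8053/(75504*(w + 6)) - 1/(144*(w - 2)) + 712009/(4356*(w - 5)) + 5003/(66*(w - 5)**2) - 6611/(24*(w - 6)) + 5923/(52*(w - 7)).
Integrate each term; A/(w−a) gives A·log|w−a|; A/(w−a)² gives −A/(w−a).

5923*log(w - 7)/52 - 6611*log(w - 6)/24 + 712009*log(w - 5)/4356 - log(w - 2)/144 + 8053*log(w + 6)/75504 - 5003/(66*w - 330) + C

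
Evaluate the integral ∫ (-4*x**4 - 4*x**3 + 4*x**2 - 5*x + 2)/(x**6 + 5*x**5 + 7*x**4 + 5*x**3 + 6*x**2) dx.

Factor the denominator: x**2*(x + 2)*(x + 3)*(x**2 + 1).
Partial-fraction decomposition: -(5*x - 7)/(10*(x**2 + 1)) + 163/(90*(x + 3)) - 1/(5*(x + 2)) - 10/(9*x) + 1/(3*x**2).
Integrate each term; A/(x−a) gives A·log|x−a|; the (Bx+D)/(x²+p²) term gives a log and an atan.

-10*log(x)/9 - log(x + 2)/5 + 163*log(x + 3)/90 - log(x**2 + 1)/4 + 7*atan(x)/10 - 1/(3*x) + C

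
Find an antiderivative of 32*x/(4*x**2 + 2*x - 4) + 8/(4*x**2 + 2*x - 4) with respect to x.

Let u = 4*x**2 + 2*x - 4, so du = (8*x + 2) dx.
Rewriting, the integral becomes 4·∫ 1/u du = 4·log(u).
Substituting back, u = 4*x**2 + 2*x - 4.

4*log(4*x**2 + 2*x - 4) + C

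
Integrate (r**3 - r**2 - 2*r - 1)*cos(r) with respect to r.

Use integration by parts with u = r**3 - r**2 - 2*r - 1, dv = cos(r) dr, so v = sin(r).
Apply parts 3 times (tabular method): alternate signs, differentiate u down to 0, integrate dv up.

r**3*sin(r) - r**2*sin(r) + 3*r**2*cos(r) - 8*r*sin(r) - 2*r*cos(r) + sin(r) - 8*cos(r) + C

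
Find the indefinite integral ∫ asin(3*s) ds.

s*asin(3*s) + sqrt(-9*s**2 + 1)/3 + C

Use integration by parts with u = arcsin(3*s), dv = ds.
Then du = 3/sqrt(-9*s**2 + 1) ds.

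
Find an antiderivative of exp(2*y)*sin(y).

2*exp(2*y)*sin(y)/5 - exp(2*y)*cos(y)/5 + C

Let I denote the integral. Integrate by parts with u = sin(y), dv = exp(2*y) dy, so v = exp(2*y)/2: I = exp(2*y)*sin(y)/2 − (1/2)·∫ exp(2*y)*cos(y) dy.
Apply parts again with u = cos(y), dv = exp(2*y) dy: ∫ exp(2*y)*cos(y) dy = exp(2*y)*cos(y)/2 + (1/2)·I. Substituting back brings back I: I = exp(2*y)*sin(y)/2 - exp(2*y)*cos(y)/4 − (1/4)·I.
Solving for I: (1 + 1/4)·I equals the remaining terms, so I = (4/5)·(exp(2*y)*sin(y)/2 - exp(2*y)*cos(y)/4).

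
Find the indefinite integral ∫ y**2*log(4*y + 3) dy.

Use integration by parts with u = log(4*y + 3), dv = y**2 dy.
Then du = 4/(4*y + 3) dy and v = y**3/3.

y**3*log(4*y + 3)/3 - y**3/9 + y**2/8 - 3*y/16 + 9*log(4*y + 3)/64 + C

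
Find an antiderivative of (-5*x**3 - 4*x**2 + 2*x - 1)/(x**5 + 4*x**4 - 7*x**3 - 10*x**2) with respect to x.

Factor the denominator: x**2*(x - 2)*(x + 1)*(x + 5).
Partial-fraction decomposition: 257/(350*(x + 5)) + 1/(6*(x + 1)) - 53/(84*(x - 2)) - 27/(100*x) + 1/(10*x**2).
Integrate each term; A/(x−a) gives A·log|x−a|; A/(x−a)² gives −A/(x−a).

-27*log(x)/100 - 53*log(x - 2)/84 + log(x + 1)/6 + 257*log(x + 5)/350 - 1/(10*x) + C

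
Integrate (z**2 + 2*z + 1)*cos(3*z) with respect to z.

z**2*sin(3*z)/3 + 2*z*sin(3*z)/3 + 2*z*cos(3*z)/9 + 7*sin(3*z)/27 + 2*cos(3*z)/9 + C

Use integration by parts with u = z**2 + 2*z + 1, dv = cos(3*z) dz, so v = sin(3*z)/3.
Apply parts 2 times (tabular method): alternate signs, differentiate u down to 0, integrate dv up.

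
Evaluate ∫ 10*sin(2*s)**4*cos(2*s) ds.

sin(2*s)**5 + C

Let u = sin(2*s), so du = (2*cos(2*s)) ds.
Rewriting, the integral becomes 5·∫ u^4 du = 5·u^5/5.
Substituting back, u = sin(2*s).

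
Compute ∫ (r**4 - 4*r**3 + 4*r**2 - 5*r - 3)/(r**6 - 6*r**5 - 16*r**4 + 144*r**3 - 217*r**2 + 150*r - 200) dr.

Factor the denominator: (r - 5)*(r - 4)*(r - 2)*(r + 5)*(r**2 + 1).
Partial-fraction decomposition: (43*r + 36)/(2210*(r**2 + 1)) - 1247/(16380*(r + 5)) - 13/(210*(r - 2)) - 41/(306*(r - 4)) + 197/(780*(r - 5)).
Integrate each term; A/(r−a) gives A·log|r−a|; the (Br+D)/(r²+p²) term gives a log and an atan.

197*log(r - 5)/780 - 41*log(r - 4)/306 - 13*log(r - 2)/210 - 1247*log(r + 5)/16380 + 43*log(r**2 + 1)/4420 + 18*atan(r)/1105 + C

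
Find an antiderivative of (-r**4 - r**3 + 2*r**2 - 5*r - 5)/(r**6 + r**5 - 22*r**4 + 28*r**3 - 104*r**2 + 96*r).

-5*log(r)/96 - 313*log(r - 4)/2400 + 2*log(r - 1)/21 + 983*log(r + 6)/16800 + 23*log(r**2 + 4)/1600 - 89*atan(r/2)/800 + C

Factor the denominator: r*(r - 4)*(r - 1)*(r + 6)*(r**2 + 4).
Partial-fraction decomposition: (23*r - 178)/(800*(r**2 + 4)) + 983/(16800*(r + 6)) + 2/(21*(r - 1)) - 313/(2400*(r - 4)) - 5/(96*r).
Integrate each term; A/(r−a) gives A·log|r−a|; the (Br+D)/(r²+p²) term gives a log and an atan.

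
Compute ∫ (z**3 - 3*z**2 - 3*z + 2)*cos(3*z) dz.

z**3*sin(3*z)/3 - z**2*sin(3*z) + z**2*cos(3*z)/3 - 11*z*sin(3*z)/9 - 2*z*cos(3*z)/3 + 8*sin(3*z)/9 - 11*cos(3*z)/27 + C

Use integration by parts with u = z**3 - 3*z**2 - 3*z + 2, dv = cos(3*z) dz, so v = sin(3*z)/3.
Apply parts 3 times (tabular method): alternate signs, differentiate u down to 0, integrate dv up.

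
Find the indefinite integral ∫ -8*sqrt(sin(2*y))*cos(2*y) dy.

-8*sin(2*y)**(3/2)/3 + C

Let u = sin(2*y), so du = (2*cos(2*y)) dy.
Rewriting, the integral becomes -4·∫ √u du = -4·(2/3)u^(3/2).
Substituting back, u = sin(2*y).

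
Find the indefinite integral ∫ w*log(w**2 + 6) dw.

w**2*log(w**2 + 6)/2 - w**2/2 + 3*log(w**2 + 6) + C

Let u = w**2 + 6, so du = (2*w) dw.
The integral becomes (1/2)·∫ log(u) du; integrate by parts with u′=log(u), dv′=du.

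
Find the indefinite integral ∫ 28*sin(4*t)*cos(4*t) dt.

7*sin(4*t)**2/2 + C

Let u = sin(4*t), so du = (4*cos(4*t)) dt.
Rewriting, the integral becomes 7·∫ u^1 du = 7·u^2/2.
Substituting back, u = sin(4*t).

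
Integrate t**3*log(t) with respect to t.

t**4*log(t)/4 - t**4/16 + C

Use integration by parts with u = log(t), dv = t**3 dt.
Then du = 1/t dt and v = t**4/4.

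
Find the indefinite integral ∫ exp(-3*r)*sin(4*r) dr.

-3*exp(-3*r)*sin(4*r)/25 - 4*exp(-3*r)*cos(4*r)/25 + C

Let I denote the integral. Integrate by parts with u = sin(4*r), dv = exp(-3*r) dr, so v = -exp(-3*r)/3: I = -exp(-3*r)*sin(4*r)/3 + (4/3)·∫ exp(-3*r)*cos(4*r) dr.
Apply parts again with u = cos(4*r), dv = exp(-3*r) dr: ∫ exp(-3*r)*cos(4*r) dr = -exp(-3*r)*cos(4*r)/3 − (4/3)·I. Substituting back brings back I: I = -exp(-3*r)*sin(4*r)/3 - 4*exp(-3*r)*cos(4*r)/9 − (16/9)·I.
Solving for I: (1 + 16/9)·I equals the remaining terms, so I = (9/25)·(-exp(-3*r)*sin(4*r)/3 - 4*exp(-3*r)*cos(4*r)/9).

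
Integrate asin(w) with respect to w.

Use integration by parts with u = arcsin(w), dv = dw.
Then du = 1/sqrt(-w**2 + 1) dw.

w*asin(w) + sqrt(-w**2 + 1) + C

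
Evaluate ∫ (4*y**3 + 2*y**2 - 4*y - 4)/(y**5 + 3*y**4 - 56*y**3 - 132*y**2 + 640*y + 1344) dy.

Factor the denominator: (y - 6)*(y - 4)*(y + 2)*(y + 4)*(y + 7).
Partial-fraction decomposition: -250/(429*(y + 7)) + 53/(120*(y + 4)) - 1/(24*(y + 2)) - 67/(264*(y - 4)) + 227/(520*(y - 6)).
Integrate each term: A/(y−a) contributes A·log|y−a|.

227*log(y - 6)/520 - 67*log(y - 4)/264 - log(y + 2)/24 + 53*log(y + 4)/120 - 250*log(y + 7)/429 + C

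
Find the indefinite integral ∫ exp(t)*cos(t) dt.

exp(t)*sin(t)/2 + exp(t)*cos(t)/2 + C

Let I denote the integral. Integrate by parts with u = cos(t), dv = exp(t) dt, so v = exp(t): I = exp(t)*cos(t) + ∫ exp(t)*sin(t) dt.
Apply parts again with u = sin(t), dv = exp(t) dt: ∫ exp(t)*sin(t) dt = exp(t)*sin(t) − I. Substituting back brings back I: I = exp(t)*sin(t) + exp(t)*cos(t) − I.
Solving for I: (1 + 1)·I equals the remaining terms, so I = (1/2)·(exp(t)*sin(t) + exp(t)*cos(t)).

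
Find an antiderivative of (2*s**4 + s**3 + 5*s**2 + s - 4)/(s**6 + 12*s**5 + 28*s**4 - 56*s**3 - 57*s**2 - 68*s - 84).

Factor the denominator: (s - 2)*(s + 1)*(s + 6)*(s + 7)*(s**2 + 1).
Partial-fraction decomposition: -7*(8*s - 11)/(1850*(s**2 + 1)) - 4693/(2700*(s + 7)) + 1273/(740*(s + 6)) - 1/(180*(s + 1)) + 29/(540*(s - 2)).
Integrate each term; A/(s−a) gives A·log|s−a|; the (Bs+D)/(s²+p²) term gives a log and an atan.

29*log(s - 2)/540 - log(s + 1)/180 + 1273*log(s + 6)/740 - 4693*log(s + 7)/2700 - 14*log(s**2 + 1)/925 + 77*atan(s)/1850 + C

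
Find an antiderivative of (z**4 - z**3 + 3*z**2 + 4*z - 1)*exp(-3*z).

(-27*z**4 - 9*z**3 - 90*z**2 - 168*z - 29)*exp(-3*z)/81 + C

Use integration by parts with u = z**4 - z**3 + 3*z**2 + 4*z - 1, dv = exp(-3*z) dz, so v = -exp(-3*z)/3.
Apply parts 4 times (tabular method): alternate signs, differentiate u down to 0, integrate dv up.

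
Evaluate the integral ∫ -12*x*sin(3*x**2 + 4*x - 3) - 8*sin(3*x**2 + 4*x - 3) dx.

2*cos(3*x**2 + 4*x - 3) + C

Let u = 3*x**2 + 4*x - 3, so du = (6*x + 4) dx.
Rewriting, the integral becomes -2·∫ sin(u) du = -2·-cos(u).
Substituting back, u = 3*x**2 + 4*x - 3.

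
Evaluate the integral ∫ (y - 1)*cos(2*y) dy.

y*sin(2*y)/2 - sin(2*y)/2 + cos(2*y)/4 + C

Use integration by parts with u = y - 1, dv = cos(2*y) dy, so v = sin(2*y)/2.
Apply parts 1 times (tabular method): alternate signs, differentiate u down to 0, integrate dv up.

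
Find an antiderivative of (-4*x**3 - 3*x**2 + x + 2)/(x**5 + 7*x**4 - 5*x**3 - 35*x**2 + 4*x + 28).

Factor the denominator: (x - 2)*(x - 1)*(x + 1)*(x + 2)*(x + 7).
Partial-fraction decomposition: 61/(108*(x + 7)) - 1/(3*(x + 2)) + 1/(18*(x + 1)) + 1/(12*(x - 1)) - 10/(27*(x - 2)).
Integrate each term: A/(x−a) contributes A·log|x−a|.

-10*log(x - 2)/27 + log(x - 1)/12 + log(x + 1)/18 - log(x + 2)/3 + 61*log(x + 7)/108 + C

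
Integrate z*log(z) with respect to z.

Use integration by parts with u = log(z), dv = z dz.
Then du = 1/z dz and v = z**2/2.

z**2*log(z)/2 - z**2/4 + C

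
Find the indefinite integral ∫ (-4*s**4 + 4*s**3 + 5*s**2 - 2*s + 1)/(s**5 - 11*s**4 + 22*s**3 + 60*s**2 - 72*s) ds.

Factor the denominator: s*(s - 6)**2*(s - 1)*(s + 2).
Partial-fraction decomposition: -71/(384*(s + 2)) + 4/(75*(s - 1)) - 111011/(28800*(s - 6)) - 4151/(240*(s - 6)**2) - 1/(72*s).
Integrate each term; A/(s−a) gives A·log|s−a|; A/(s−a)² gives −A/(s−a).

-log(s)/72 - 111011*log(s - 6)/28800 + 4*log(s - 1)/75 - 71*log(s + 2)/384 + 4151/(240*s - 1440) + C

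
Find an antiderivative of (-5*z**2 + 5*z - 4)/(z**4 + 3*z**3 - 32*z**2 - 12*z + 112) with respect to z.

Factor the denominator: (z - 4)*(z - 2)*(z + 2)*(z + 7).
Partial-fraction decomposition: 284/(495*(z + 7)) - 17/(60*(z + 2)) + 7/(36*(z - 2)) - 16/(33*(z - 4)).
Integrate each term: A/(z−a) contributes A·log|z−a|.

-16*log(z - 4)/33 + 7*log(z - 2)/36 - 17*log(z + 2)/60 + 284*log(z + 7)/495 + C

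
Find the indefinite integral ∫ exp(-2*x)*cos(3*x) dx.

Let I denote the integral. Integrate by parts with u = cos(3*x), dv = exp(-2*x) dx, so v = -exp(-2*x)/2: I = -exp(-2*x)*cos(3*x)/2 − (3/2)·∫ exp(-2*x)*sin(3*x) dx.
Apply parts again with u = sin(3*x), dv = exp(-2*x) dx: ∫ exp(-2*x)*sin(3*x) dx = -exp(-2*x)*sin(3*x)/2 + (3/2)·I. Substituting back brings back I: I = 3*exp(-2*x)*sin(3*x)/4 - exp(-2*x)*cos(3*x)/2 − (9/4)·I.
Solving for I: (1 + 9/4)·I equals the remaining terms, so I = (4/13)·(3*exp(-2*x)*sin(3*x)/4 - exp(-2*x)*cos(3*x)/2).

3*exp(-2*x)*sin(3*x)/13 - 2*exp(-2*x)*cos(3*x)/13 + C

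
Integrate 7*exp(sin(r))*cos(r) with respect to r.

7*exp(sin(r)) + C

Let u = sin(r), so du = (cos(r)) dr.
Rewriting, the integral becomes 7·∫ e^u du = 7·e^u.
Substituting back, u = sin(r).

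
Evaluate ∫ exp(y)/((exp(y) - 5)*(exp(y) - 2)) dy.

log(exp(y) - 5)/3 - log(exp(y) - 2)/3 + C

Let u = e^y, du = e^y dy.
The integral becomes ∫ du/((u-2)(u-5)); decompose into partial fractions.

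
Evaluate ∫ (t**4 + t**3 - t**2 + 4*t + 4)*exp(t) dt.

(t**4 - 3*t**3 + 8*t**2 - 12*t + 16)*exp(t) + C

Use integration by parts with u = t**4 + t**3 - t**2 + 4*t + 4, dv = exp(t) dt, so v = exp(t).
Apply parts 4 times (tabular method): alternate signs, differentiate u down to 0, integrate dv up.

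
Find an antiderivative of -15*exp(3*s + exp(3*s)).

Let u = exp(3*s), so du = (3*exp(3*s)) ds.
Rewriting, the integral becomes -5·∫ e^u du = -5·e^u.
Substituting back, u = exp(3*s).

-5*exp(exp(3*s)) + C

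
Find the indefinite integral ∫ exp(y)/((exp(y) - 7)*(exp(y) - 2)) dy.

Let u = e^y, du = e^y dy.
The integral becomes ∫ du/((u-2)(u-7)); decompose into partial fractions.

log(exp(y) - 7)/5 - log(exp(y) - 2)/5 + C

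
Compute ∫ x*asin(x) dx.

x**2*asin(x)/2 + x*sqrt(-x**2 + 1)/4 - asin(x)/4 + C

Use integration by parts with u = arcsin(x), dv = x dx.
Then du = 1/sqrt(-x**2 + 1) dx.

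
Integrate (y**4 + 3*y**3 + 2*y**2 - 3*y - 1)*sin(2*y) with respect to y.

Use integration by parts with u = y**4 + 3*y**3 + 2*y**2 - 3*y - 1, dv = sin(2*y) dy, so v = -cos(2*y)/2.
Apply parts 4 times (tabular method): alternate signs, differentiate u down to 0, integrate dv up.

-y**4*cos(2*y)/2 + y**3*sin(2*y) - 3*y**3*cos(2*y)/2 + 9*y**2*sin(2*y)/4 + y**2*cos(2*y)/2 - y*sin(2*y)/2 + 15*y*cos(2*y)/4 - 15*sin(2*y)/8 + cos(2*y)/4 + C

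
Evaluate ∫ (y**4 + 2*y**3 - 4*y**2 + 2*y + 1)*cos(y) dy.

Use integration by parts with u = y**4 + 2*y**3 - 4*y**2 + 2*y + 1, dv = cos(y) dy, so v = sin(y).
Apply parts 4 times (tabular method): alternate signs, differentiate u down to 0, integrate dv up.

y**4*sin(y) + 2*y**3*sin(y) + 4*y**3*cos(y) - 16*y**2*sin(y) + 6*y**2*cos(y) - 10*y*sin(y) - 32*y*cos(y) + 33*sin(y) - 10*cos(y) + C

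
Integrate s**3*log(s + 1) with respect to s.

Use integration by parts with u = log(s + 1), dv = s**3 ds.
Then du = 1/(s + 1) ds and v = s**4/4.

s**4*log(s + 1)/4 - s**4/16 + s**3/12 - s**2/8 + s/4 - log(s + 1)/4 + C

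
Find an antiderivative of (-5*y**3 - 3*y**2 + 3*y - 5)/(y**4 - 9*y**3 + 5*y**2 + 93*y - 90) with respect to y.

-235*log(y - 6)/9 + 345*log(y - 5)/16 - log(y - 1)/8 - 47*log(y + 3)/144 + C

Factor the denominator: (y - 6)*(y - 5)*(y - 1)*(y + 3).
Partial-fraction decomposition: -47/(144*(y + 3)) - 1/(8*(y - 1)) + 345/(16*(y - 5)) - 235/(9*(y - 6)).
Integrate each term: A/(y−a) contributes A·log|y−a|.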